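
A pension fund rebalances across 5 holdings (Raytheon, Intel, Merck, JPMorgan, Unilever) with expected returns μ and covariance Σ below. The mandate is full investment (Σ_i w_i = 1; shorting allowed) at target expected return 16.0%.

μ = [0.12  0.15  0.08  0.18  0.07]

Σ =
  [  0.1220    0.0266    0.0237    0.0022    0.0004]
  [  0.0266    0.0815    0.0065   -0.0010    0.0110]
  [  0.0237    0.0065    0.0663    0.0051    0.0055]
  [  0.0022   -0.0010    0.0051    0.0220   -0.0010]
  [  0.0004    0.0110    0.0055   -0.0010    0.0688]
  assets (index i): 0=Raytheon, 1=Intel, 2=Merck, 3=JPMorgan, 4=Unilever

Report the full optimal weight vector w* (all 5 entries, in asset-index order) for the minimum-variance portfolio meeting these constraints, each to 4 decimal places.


0.0398  0.1416  0.0328  0.6941  0.0916

x=Σ⁻¹μ = [0.4325  1.6702  0.1860  8.2101  0.8523]
y=Σ⁻¹𝟙 = [3.7322  9.1684  8.3739  44.1487  13.0196]
a=μᵀx=1.854793  b=𝟙ᵀx=11.351164  c=𝟙ᵀy=78.442700  D=ac−b²=16.646027
λ₁=(c·0.160−b)/D = (78.442700·0.160−11.351164)/16.646027 = 0.072069
λ₂=(a−b·0.160)/D = (1.854793−11.351164·0.160)/16.646027 = 0.002319
w* = 0.072069·x + 0.002319·y:
  w_0 = 0.072069·0.4325 + 0.002319·3.7322 = 0.0398  (Raytheon)
  w_1 = 0.072069·1.6702 + 0.002319·9.1684 = 0.1416  (Intel)
  w_2 = 0.072069·0.1860 + 0.002319·8.3739 = 0.0328  (Merck)
  w_3 = 0.072069·8.2101 + 0.002319·44.1487 = 0.6941  (JPMorgan)
  w_4 = 0.072069·0.8523 + 0.002319·13.0196 = 0.0916  (Unilever)
Σw_i=1.0000  μᵀw=0.1600
σ²=wᵀΣw=λ₁·μ_p+λ₂ = 0.072069·0.160 + 0.002319 = 0.013850 ≈ 0.0139


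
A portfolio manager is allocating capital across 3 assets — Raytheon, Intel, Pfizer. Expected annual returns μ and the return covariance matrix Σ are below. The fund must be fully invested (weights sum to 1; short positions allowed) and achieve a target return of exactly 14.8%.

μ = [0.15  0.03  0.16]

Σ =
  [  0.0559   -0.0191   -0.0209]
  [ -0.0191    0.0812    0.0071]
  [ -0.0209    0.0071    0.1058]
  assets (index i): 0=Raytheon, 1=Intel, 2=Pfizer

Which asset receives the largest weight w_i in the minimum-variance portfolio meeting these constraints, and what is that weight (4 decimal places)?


Raytheon (0.5874)

p=Σ⁻¹μ = [3.8802  1.0893  2.2057]
q=Σ⁻¹𝟙 = [29.2759  17.9749  14.0288]
a=μᵀp=0.967625  b=𝟙ᵀp=7.175237  c=𝟙ᵀq=61.279616  D=ac−b²=7.811684
λ₁=(c·0.148−b)/D = (61.279616·0.148−7.175237)/7.811684 = 0.242476
λ₂=(a−b·0.148)/D = (0.967625−7.175237·0.148)/7.811684 = -0.012073
w* = 0.242476·p + -0.012073·q:
  w_0 = 0.242476·3.8802 + -0.012073·29.2759 = 0.5874  (Raytheon)
  w_1 = 0.242476·1.0893 + -0.012073·17.9749 = 0.0471  (Intel)
  w_2 = 0.242476·2.2057 + -0.012073·14.0288 = 0.3655  (Pfizer)
Σw_i=1.0000  μᵀw=0.1480
σ²=wᵀΣw=λ₁·μ_p+λ₂ = 0.242476·0.148 + -0.012073 = 0.023814 ≈ 0.0238


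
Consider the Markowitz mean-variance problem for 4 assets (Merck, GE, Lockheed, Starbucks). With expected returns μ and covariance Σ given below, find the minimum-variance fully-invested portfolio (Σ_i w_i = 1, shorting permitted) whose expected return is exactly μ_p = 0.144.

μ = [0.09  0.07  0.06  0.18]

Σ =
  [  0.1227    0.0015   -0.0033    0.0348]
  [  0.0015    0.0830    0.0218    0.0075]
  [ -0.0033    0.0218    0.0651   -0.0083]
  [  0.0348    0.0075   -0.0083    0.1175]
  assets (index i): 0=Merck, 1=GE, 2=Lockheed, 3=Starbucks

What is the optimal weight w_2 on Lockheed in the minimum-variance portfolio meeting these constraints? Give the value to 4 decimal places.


u=Σ⁻¹μ = [0.3366  0.4477  0.9765  1.4726]
v=Σ⁻¹𝟙 = [6.4162  7.5991  14.0490  7.1177]
a=μᵀu=0.385302  b=𝟙ᵀu=3.233521  c=𝟙ᵀv=35.181992  D=ac−b²=3.100024
λ₁=(c·0.144−b)/D = (35.181992·0.144−3.233521)/3.100024 = 0.591185
λ₂=(a−b·0.144)/D = (0.385302−3.233521·0.144)/3.100024 = -0.025911
w* = 0.591185·u + -0.025911·v:
  w_0 = 0.591185·0.3366 + -0.025911·6.4162 = 0.0328  (Merck)
  w_1 = 0.591185·0.4477 + -0.025911·7.5991 = 0.0678  (GE)
  w_2 = 0.591185·0.9765 + -0.025911·14.0490 = 0.2133  (Lockheed)
  w_3 = 0.591185·1.4726 + -0.025911·7.1177 = 0.6862  (Starbucks)
Σw_i=1.0000  μᵀw=0.1440
σ²=wᵀΣw=λ₁·μ_p+λ₂ = 0.591185·0.144 + -0.025911 = 0.059219 ≈ 0.0592

0.2133


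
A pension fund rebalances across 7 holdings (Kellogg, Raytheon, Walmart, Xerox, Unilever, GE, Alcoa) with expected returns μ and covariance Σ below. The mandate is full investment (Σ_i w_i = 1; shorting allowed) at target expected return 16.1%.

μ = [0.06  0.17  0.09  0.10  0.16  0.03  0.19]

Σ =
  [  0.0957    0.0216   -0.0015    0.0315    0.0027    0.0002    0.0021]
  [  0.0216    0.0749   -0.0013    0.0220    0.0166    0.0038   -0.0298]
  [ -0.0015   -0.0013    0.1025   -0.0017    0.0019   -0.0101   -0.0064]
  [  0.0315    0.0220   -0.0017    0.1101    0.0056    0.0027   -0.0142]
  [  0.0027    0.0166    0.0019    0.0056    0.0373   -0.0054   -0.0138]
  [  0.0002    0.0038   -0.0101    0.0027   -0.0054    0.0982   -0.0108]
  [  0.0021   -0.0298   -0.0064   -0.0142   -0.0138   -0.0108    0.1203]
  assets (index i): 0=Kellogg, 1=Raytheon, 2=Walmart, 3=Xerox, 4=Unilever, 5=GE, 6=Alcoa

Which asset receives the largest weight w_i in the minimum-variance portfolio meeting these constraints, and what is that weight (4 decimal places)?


x=Σ⁻¹μ = [-0.2867  2.3157  1.0987  0.6741  4.3085  0.8633  2.8678]
y=Σ⁻¹𝟙 = [5.2054  9.7483  11.9654  6.1560  28.7593  14.2617  16.5791]
a=μᵀx=1.802903  b=𝟙ᵀx=11.841378  c=𝟙ᵀy=92.675101  D=ac−b²=26.865979
λ₁=(c·0.161−b)/D = (92.675101·0.161−11.841378)/26.865979 = 0.114618
λ₂=(a−b·0.161)/D = (1.802903−11.841378·0.161)/26.865979 = -0.003855
w* = 0.114618·x + -0.003855·y:
  w_0 = 0.114618·-0.2867 + -0.003855·5.2054 = -0.0529  (Kellogg)
  w_1 = 0.114618·2.3157 + -0.003855·9.7483 = 0.2278  (Raytheon)
  w_2 = 0.114618·1.0987 + -0.003855·11.9654 = 0.0798  (Walmart)
  w_3 = 0.114618·0.6741 + -0.003855·6.1560 = 0.0535  (Xerox)
  w_4 = 0.114618·4.3085 + -0.003855·28.7593 = 0.3830  (Unilever)
  w_5 = 0.114618·0.8633 + -0.003855·14.2617 = 0.0440  (GE)
  w_6 = 0.114618·2.8678 + -0.003855·16.5791 = 0.2648  (Alcoa)
Σw_i=1.0000  μᵀw=0.1610
σ²=wᵀΣw=λ₁·μ_p+λ₂ = 0.114618·0.161 + -0.003855 = 0.014599 ≈ 0.0146

Unilever (0.3830)


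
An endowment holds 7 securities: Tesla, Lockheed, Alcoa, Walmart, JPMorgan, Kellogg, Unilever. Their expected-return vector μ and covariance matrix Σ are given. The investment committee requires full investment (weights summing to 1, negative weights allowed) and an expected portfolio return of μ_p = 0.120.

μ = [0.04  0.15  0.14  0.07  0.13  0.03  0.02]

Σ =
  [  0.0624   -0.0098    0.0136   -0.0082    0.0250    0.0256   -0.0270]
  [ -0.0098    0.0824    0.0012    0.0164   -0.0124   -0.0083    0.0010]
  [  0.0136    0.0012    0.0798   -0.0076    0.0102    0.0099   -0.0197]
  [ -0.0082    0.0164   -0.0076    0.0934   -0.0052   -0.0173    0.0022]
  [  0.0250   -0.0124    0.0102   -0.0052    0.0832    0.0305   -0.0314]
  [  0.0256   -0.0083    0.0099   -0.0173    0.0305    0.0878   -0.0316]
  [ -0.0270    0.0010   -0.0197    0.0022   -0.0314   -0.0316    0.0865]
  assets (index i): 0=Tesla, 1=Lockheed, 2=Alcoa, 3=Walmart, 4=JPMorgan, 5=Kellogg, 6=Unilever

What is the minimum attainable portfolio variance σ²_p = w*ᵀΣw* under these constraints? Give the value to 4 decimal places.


0.0160

g=Σ⁻¹μ = [0.4197  2.0182  1.8142  0.6919  2.0790  0.1792  1.5546]
h=Σ⁻¹𝟙 = [18.6500  14.5991  14.3879  13.7035  13.8494  14.5732  30.4928]
a=μᵀg=0.928689  b=𝟙ᵀg=8.756896  c=𝟙ᵀh=120.255979  D=ac−b²=34.997144
λ₁=(c·0.120−b)/D = (120.255979·0.120−8.756896)/34.997144 = 0.162122
λ₂=(a−b·0.120)/D = (0.928689−8.756896·0.120)/34.997144 = -0.003490
w* = 0.162122·g + -0.003490·h:
  w_0 = 0.162122·0.4197 + -0.003490·18.6500 = 0.0030  (Tesla)
  w_1 = 0.162122·2.0182 + -0.003490·14.5991 = 0.2762  (Lockheed)
  w_2 = 0.162122·1.8142 + -0.003490·14.3879 = 0.2439  (Alcoa)
  w_3 = 0.162122·0.6919 + -0.003490·13.7035 = 0.0643  (Walmart)
  w_4 = 0.162122·2.0790 + -0.003490·13.8494 = 0.2887  (JPMorgan)
  w_5 = 0.162122·0.1792 + -0.003490·14.5732 = -0.0218  (Kellogg)
  w_6 = 0.162122·1.5546 + -0.003490·30.4928 = 0.1456  (Unilever)
Σw_i=1.0000  μᵀw=0.1200
σ²=wᵀΣw=λ₁·μ_p+λ₂ = 0.162122·0.120 + -0.003490 = 0.015965 ≈ 0.0160


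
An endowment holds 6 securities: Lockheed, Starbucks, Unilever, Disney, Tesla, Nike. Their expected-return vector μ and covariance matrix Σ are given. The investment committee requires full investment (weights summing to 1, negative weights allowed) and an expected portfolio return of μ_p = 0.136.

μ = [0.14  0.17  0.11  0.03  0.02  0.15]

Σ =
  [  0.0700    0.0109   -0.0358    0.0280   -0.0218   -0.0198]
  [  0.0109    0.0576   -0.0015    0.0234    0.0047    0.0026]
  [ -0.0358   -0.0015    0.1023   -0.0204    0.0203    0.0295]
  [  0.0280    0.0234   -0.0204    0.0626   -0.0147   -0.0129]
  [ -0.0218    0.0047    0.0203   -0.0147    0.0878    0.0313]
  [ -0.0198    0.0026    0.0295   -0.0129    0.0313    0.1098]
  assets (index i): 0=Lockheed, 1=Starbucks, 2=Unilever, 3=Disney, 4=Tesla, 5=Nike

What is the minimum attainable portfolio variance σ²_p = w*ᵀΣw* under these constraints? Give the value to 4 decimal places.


0.0156

g=Σ⁻¹μ = [3.2201  2.8521  1.6435  -1.2604  -0.1960  1.3455]
h=Σ⁻¹𝟙 = [21.8053  7.0188  15.7032  13.0384  12.6326  6.5851]
a=μᵀg=1.276558  b=𝟙ᵀg=7.604865  c=𝟙ᵀh=76.783444  D=ac−b²=40.184581
λ₁=(c·0.136−b)/D = (76.783444·0.136−7.604865)/40.184581 = 0.070616
λ₂=(a−b·0.136)/D = (1.276558−7.604865·0.136)/40.184581 = 0.006030
w* = 0.070616·g + 0.006030·h:
  w_0 = 0.070616·3.2201 + 0.006030·21.8053 = 0.3589  (Lockheed)
  w_1 = 0.070616·2.8521 + 0.006030·7.0188 = 0.2437  (Starbucks)
  w_2 = 0.070616·1.6435 + 0.006030·15.7032 = 0.2107  (Unilever)
  w_3 = 0.070616·-1.2604 + 0.006030·13.0384 = -0.0104  (Disney)
  w_4 = 0.070616·-0.1960 + 0.006030·12.6326 = 0.0623  (Tesla)
  w_5 = 0.070616·1.3455 + 0.006030·6.5851 = 0.1347  (Nike)
Σw_i=1.0000  μᵀw=0.1360
σ²=wᵀΣw=λ₁·μ_p+λ₂ = 0.070616·0.136 + 0.006030 = 0.015633 ≈ 0.0156


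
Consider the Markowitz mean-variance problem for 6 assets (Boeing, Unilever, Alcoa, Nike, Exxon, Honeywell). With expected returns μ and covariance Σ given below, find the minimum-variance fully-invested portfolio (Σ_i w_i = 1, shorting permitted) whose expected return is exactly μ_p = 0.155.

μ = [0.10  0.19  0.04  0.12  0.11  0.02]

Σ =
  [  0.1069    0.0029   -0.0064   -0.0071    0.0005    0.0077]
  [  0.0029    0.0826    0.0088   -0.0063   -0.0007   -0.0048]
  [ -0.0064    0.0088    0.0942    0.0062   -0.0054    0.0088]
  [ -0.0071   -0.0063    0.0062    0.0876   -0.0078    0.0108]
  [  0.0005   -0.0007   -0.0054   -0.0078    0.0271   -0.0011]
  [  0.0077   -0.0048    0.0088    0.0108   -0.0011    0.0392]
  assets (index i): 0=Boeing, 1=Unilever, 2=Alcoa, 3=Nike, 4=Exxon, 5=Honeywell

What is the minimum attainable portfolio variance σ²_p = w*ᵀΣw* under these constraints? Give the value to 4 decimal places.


u=Σ⁻¹μ = [0.9973  2.4224  0.3975  2.0084  4.7646  0.1020]
v=Σ⁻¹𝟙 = [8.7856  13.3953  9.6330  13.7573  43.8037  20.7011]
a=μᵀu=1.343044  b=𝟙ᵀu=10.692289  c=𝟙ᵀv=110.075958  D=ac−b²=33.511816
λ₁=(c·0.155−b)/D = (110.075958·0.155−10.692289)/33.511816 = 0.190067
λ₂=(a−b·0.155)/D = (1.343044−10.692289·0.155)/33.511816 = -0.009378
w* = 0.190067·u + -0.009378·v:
  w_0 = 0.190067·0.9973 + -0.009378·8.7856 = 0.1072  (Boeing)
  w_1 = 0.190067·2.4224 + -0.009378·13.3953 = 0.3348  (Unilever)
  w_2 = 0.190067·0.3975 + -0.009378·9.6330 = -0.0148  (Alcoa)
  w_3 = 0.190067·2.0084 + -0.009378·13.7573 = 0.2527  (Nike)
  w_4 = 0.190067·4.7646 + -0.009378·43.8037 = 0.4948  (Exxon)
  w_5 = 0.190067·0.1020 + -0.009378·20.7011 = -0.1747  (Honeywell)
Σw_i=1.0000  μᵀw=0.1550
σ²=wᵀΣw=λ₁·μ_p+λ₂ = 0.190067·0.155 + -0.009378 = 0.020083 ≈ 0.0201

0.0201


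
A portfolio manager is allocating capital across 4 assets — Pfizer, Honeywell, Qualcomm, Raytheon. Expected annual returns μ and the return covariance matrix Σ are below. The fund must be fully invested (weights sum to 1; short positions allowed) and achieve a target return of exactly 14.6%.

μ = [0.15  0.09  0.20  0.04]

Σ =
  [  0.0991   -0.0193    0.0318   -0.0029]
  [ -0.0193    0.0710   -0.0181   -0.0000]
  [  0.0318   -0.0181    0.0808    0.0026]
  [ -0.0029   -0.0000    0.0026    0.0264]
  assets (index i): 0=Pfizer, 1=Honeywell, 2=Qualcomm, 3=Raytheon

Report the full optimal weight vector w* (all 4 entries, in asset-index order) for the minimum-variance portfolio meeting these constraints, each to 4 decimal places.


x=Σ⁻¹μ = [1.1991  2.2195  2.4553  1.4051]
y=Σ⁻¹𝟙 = [11.5483  20.0531  11.0988  38.0543]
a=μᵀx=0.926883  b=𝟙ᵀx=7.278963  c=𝟙ᵀy=80.754551  D=ac−b²=21.866695
λ₁=(c·0.146−b)/D = (80.754551·0.146−7.278963)/21.866695 = 0.206305
λ₂=(a−b·0.146)/D = (0.926883−7.278963·0.146)/21.866695 = -0.006212
w* = 0.206305·x + -0.006212·y:
  w_0 = 0.206305·1.1991 + -0.006212·11.5483 = 0.1756  (Pfizer)
  w_1 = 0.206305·2.2195 + -0.006212·20.0531 = 0.3333  (Honeywell)
  w_2 = 0.206305·2.4553 + -0.006212·11.0988 = 0.4376  (Qualcomm)
  w_3 = 0.206305·1.4051 + -0.006212·38.0543 = 0.0535  (Raytheon)
Σw_i=1.0000  μᵀw=0.1460
σ²=wᵀΣw=λ₁·μ_p+λ₂ = 0.206305·0.146 + -0.006212 = 0.023908 ≈ 0.0239

0.1756  0.3333  0.4376  0.0535


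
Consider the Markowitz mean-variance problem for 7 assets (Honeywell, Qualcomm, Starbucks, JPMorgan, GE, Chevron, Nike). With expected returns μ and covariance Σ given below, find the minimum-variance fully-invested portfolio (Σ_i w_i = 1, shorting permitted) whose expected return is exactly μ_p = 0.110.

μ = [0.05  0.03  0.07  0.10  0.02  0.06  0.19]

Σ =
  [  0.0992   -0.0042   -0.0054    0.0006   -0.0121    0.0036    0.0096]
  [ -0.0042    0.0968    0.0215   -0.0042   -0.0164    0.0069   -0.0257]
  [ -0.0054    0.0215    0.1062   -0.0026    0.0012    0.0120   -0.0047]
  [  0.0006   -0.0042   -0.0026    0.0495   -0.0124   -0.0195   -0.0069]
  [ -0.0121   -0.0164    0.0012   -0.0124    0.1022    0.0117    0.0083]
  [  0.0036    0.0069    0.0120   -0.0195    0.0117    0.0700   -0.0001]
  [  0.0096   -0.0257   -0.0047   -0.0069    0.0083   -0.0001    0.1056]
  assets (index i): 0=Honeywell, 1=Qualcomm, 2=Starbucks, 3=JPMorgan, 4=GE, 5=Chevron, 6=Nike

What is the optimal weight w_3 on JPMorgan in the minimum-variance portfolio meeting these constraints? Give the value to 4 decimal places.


x=Σ⁻¹μ = [0.3352  0.8911  0.4979  3.1005  0.4038  1.4660  2.1800]
y=Σ⁻¹𝟙 = [10.6329  15.7488  5.9816  34.5006  14.4676  18.3734  13.7367]
a=μᵀx=0.898641  b=𝟙ᵀx=8.874602  c=𝟙ᵀy=113.441514  D=ac−b²=23.184634
λ₁=(c·0.110−b)/D = (113.441514·0.110−8.874602)/23.184634 = 0.155446
λ₂=(a−b·0.110)/D = (0.898641−8.874602·0.110)/23.184634 = -0.003346
w* = 0.155446·x + -0.003346·y:
  w_0 = 0.155446·0.3352 + -0.003346·10.6329 = 0.0165  (Honeywell)
  w_1 = 0.155446·0.8911 + -0.003346·15.7488 = 0.0858  (Qualcomm)
  w_2 = 0.155446·0.4979 + -0.003346·5.9816 = 0.0574  (Starbucks)
  w_3 = 0.155446·3.1005 + -0.003346·34.5006 = 0.3665  (JPMorgan)
  w_4 = 0.155446·0.4038 + -0.003346·14.4676 = 0.0144  (GE)
  w_5 = 0.155446·1.4660 + -0.003346·18.3734 = 0.1664  (Chevron)
  w_6 = 0.155446·2.1800 + -0.003346·13.7367 = 0.2929  (Nike)
Σw_i=1.0000  μᵀw=0.1100
σ²=wᵀΣw=λ₁·μ_p+λ₂ = 0.155446·0.110 + -0.003346 = 0.013754 ≈ 0.0138

0.3665


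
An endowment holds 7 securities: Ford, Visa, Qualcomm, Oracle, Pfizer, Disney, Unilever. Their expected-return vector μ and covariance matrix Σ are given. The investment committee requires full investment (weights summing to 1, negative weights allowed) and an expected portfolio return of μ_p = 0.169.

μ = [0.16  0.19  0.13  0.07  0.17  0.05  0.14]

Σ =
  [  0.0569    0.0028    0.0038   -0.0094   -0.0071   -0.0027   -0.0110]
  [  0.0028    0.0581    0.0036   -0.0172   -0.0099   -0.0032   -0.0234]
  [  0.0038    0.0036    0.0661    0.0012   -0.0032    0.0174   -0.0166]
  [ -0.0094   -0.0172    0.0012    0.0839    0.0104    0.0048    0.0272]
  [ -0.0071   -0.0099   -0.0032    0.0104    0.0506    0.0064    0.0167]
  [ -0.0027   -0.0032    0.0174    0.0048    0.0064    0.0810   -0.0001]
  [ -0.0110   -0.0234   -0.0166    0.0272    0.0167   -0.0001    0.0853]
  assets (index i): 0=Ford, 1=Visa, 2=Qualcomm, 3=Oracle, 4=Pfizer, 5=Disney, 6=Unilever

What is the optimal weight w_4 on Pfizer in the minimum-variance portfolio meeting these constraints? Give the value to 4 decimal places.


x=Σ⁻¹μ = [3.5903  5.0307  2.3758  0.7995  3.8545  0.0770  2.9372]
y=Σ⁻¹𝟙 = [23.4770  29.8487  15.2045  11.5079  20.3595  8.7732  18.2528]
a=μᵀx=2.965400  b=𝟙ᵀx=18.664880  c=𝟙ᵀy=127.423609  D=ac−b²=29.484274
λ₁=(c·0.169−b)/D = (127.423609·0.169−18.664880)/29.484274 = 0.097330
λ₂=(a−b·0.169)/D = (2.965400−18.664880·0.169)/29.484274 = -0.006409
w* = 0.097330·x + -0.006409·y:
  w_0 = 0.097330·3.5903 + -0.006409·23.4770 = 0.1990  (Ford)
  w_1 = 0.097330·5.0307 + -0.006409·29.8487 = 0.2983  (Visa)
  w_2 = 0.097330·2.3758 + -0.006409·15.2045 = 0.1338  (Qualcomm)
  w_3 = 0.097330·0.7995 + -0.006409·11.5079 = 0.0041  (Oracle)
  w_4 = 0.097330·3.8545 + -0.006409·20.3595 = 0.2447  (Pfizer)
  w_5 = 0.097330·0.0770 + -0.006409·8.7732 = -0.0487  (Disney)
  w_6 = 0.097330·2.9372 + -0.006409·18.2528 = 0.1689  (Unilever)
Σw_i=1.0000  μᵀw=0.1690
σ²=wᵀΣw=λ₁·μ_p+λ₂ = 0.097330·0.169 + -0.006409 = 0.010040 ≈ 0.0100

0.2447


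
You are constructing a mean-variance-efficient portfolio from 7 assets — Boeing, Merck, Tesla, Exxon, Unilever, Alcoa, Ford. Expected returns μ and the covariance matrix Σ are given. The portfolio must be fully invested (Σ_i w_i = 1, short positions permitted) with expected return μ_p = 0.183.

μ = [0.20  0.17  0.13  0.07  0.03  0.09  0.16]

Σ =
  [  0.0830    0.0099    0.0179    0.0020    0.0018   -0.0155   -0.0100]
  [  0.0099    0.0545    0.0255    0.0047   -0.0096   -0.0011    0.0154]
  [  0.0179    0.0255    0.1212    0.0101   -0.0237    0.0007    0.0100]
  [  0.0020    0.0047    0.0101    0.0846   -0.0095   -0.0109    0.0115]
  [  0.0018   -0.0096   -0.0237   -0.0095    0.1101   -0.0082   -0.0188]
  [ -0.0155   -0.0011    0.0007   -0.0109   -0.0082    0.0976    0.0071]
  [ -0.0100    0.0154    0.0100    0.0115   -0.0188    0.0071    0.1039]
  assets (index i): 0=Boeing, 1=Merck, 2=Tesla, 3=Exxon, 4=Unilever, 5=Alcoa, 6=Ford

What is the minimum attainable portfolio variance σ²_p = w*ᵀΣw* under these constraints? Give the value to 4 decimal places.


0.0301

g=Σ⁻¹μ = [2.4830  2.2943  0.2131  0.7031  0.8820  1.3912  1.4051]
h=Σ⁻¹𝟙 = [12.5832  13.2255  4.6303  12.5480  14.6669  14.3598  8.7135]
a=μᵀg=1.340037  b=𝟙ᵀg=9.371820  c=𝟙ᵀh=80.727206  D=ac−b²=20.346475
λ₁=(c·0.183−b)/D = (80.727206·0.183−9.371820)/20.346475 = 0.265464
λ₂=(a−b·0.183)/D = (1.340037−9.371820·0.183)/20.346475 = -0.018431
w* = 0.265464·g + -0.018431·h:
  w_0 = 0.265464·2.4830 + -0.018431·12.5832 = 0.4272  (Boeing)
  w_1 = 0.265464·2.2943 + -0.018431·13.2255 = 0.3653  (Merck)
  w_2 = 0.265464·0.2131 + -0.018431·4.6303 = -0.0288  (Tesla)
  w_3 = 0.265464·0.7031 + -0.018431·12.5480 = -0.0446  (Exxon)
  w_4 = 0.265464·0.8820 + -0.018431·14.6669 = -0.0362  (Unilever)
  w_5 = 0.265464·1.3912 + -0.018431·14.3598 = 0.1047  (Alcoa)
  w_6 = 0.265464·1.4051 + -0.018431·8.7135 = 0.2124  (Ford)
Σw_i=1.0000  μᵀw=0.1830
σ²=wᵀΣw=λ₁·μ_p+λ₂ = 0.265464·0.183 + -0.018431 = 0.030149 ≈ 0.0301


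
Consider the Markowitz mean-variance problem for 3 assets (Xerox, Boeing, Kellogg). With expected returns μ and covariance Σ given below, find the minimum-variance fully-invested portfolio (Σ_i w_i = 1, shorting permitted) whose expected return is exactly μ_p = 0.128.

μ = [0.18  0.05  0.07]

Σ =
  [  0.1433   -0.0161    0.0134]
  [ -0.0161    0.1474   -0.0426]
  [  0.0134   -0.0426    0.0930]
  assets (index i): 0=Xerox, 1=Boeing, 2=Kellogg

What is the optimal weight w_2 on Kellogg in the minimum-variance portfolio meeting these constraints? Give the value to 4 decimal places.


p=Σ⁻¹μ = [1.2540  0.7394  0.9107]
q=Σ⁻¹𝟙 = [6.8957  11.9384  15.2277]
a=μᵀp=0.326440  b=𝟙ᵀp=2.904087  c=𝟙ᵀq=34.061790  D=ac−b²=2.685425
λ₁=(c·0.128−b)/D = (34.061790·0.128−2.904087)/2.685425 = 0.542120
λ₂=(a−b·0.128)/D = (0.326440−2.904087·0.128)/2.685425 = -0.016862
w* = 0.542120·p + -0.016862·q:
  w_0 = 0.542120·1.2540 + -0.016862·6.8957 = 0.5635  (Xerox)
  w_1 = 0.542120·0.7394 + -0.016862·11.9384 = 0.1995  (Boeing)
  w_2 = 0.542120·0.9107 + -0.016862·15.2277 = 0.2369  (Kellogg)
Σw_i=1.0000  μᵀw=0.1280
σ²=wᵀΣw=λ₁·μ_p+λ₂ = 0.542120·0.128 + -0.016862 = 0.052529 ≈ 0.0525

0.2369


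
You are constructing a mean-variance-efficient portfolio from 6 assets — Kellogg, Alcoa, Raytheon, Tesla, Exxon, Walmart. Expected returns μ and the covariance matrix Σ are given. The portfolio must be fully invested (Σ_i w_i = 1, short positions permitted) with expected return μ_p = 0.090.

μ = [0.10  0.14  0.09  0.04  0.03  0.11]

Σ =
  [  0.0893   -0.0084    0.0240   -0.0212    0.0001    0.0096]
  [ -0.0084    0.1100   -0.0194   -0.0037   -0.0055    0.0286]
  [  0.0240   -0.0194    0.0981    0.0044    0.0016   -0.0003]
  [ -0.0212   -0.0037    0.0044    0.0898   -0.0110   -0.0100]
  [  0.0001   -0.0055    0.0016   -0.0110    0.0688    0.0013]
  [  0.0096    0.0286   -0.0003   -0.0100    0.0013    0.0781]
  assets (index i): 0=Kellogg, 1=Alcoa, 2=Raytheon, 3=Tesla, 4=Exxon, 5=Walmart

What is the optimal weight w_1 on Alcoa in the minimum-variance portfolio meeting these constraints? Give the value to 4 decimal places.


u=Σ⁻¹μ = [1.1348  1.3432  0.8570  0.9049  0.6498  0.8854]
v=Σ⁻¹𝟙 = [13.1760  10.5743  8.0144  17.5039  17.7978  9.2880]
a=μᵀu=0.531742  b=𝟙ᵀu=5.775062  c=𝟙ᵀv=76.354303  D=ac−b²=7.249438
λ₁=(c·0.090−b)/D = (76.354303·0.090−5.775062)/7.249438 = 0.151298
λ₂=(a−b·0.090)/D = (0.531742−5.775062·0.090)/7.249438 = 0.001653
w* = 0.151298·u + 0.001653·v:
  w_0 = 0.151298·1.1348 + 0.001653·13.1760 = 0.1935  (Kellogg)
  w_1 = 0.151298·1.3432 + 0.001653·10.5743 = 0.2207  (Alcoa)
  w_2 = 0.151298·0.8570 + 0.001653·8.0144 = 0.1429  (Raytheon)
  w_3 = 0.151298·0.9049 + 0.001653·17.5039 = 0.1658  (Tesla)
  w_4 = 0.151298·0.6498 + 0.001653·17.7978 = 0.1277  (Exxon)
  w_5 = 0.151298·0.8854 + 0.001653·9.2880 = 0.1493  (Walmart)
Σw_i=1.0000  μᵀw=0.0900
σ²=wᵀΣw=λ₁·μ_p+λ₂ = 0.151298·0.090 + 0.001653 = 0.015270 ≈ 0.0153

0.2207


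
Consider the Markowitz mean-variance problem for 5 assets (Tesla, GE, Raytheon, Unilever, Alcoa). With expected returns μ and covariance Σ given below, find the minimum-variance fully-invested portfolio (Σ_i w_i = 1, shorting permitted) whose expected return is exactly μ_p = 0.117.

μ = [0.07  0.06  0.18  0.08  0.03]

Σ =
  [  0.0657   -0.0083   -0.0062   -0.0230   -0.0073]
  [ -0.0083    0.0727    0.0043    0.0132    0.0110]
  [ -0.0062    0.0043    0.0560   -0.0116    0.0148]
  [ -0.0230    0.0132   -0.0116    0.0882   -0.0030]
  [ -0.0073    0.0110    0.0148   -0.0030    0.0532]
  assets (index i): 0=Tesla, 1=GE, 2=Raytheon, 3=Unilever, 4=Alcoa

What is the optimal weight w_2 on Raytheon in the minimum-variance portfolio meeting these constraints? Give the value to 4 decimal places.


0.4185

u=Σ⁻¹μ = [2.1314  0.5319  3.8578  1.8831  -0.2206]
v=Σ⁻¹𝟙 = [27.1754  9.5711  20.0540  20.1773  16.1059]
a=μᵀu=1.019549  b=𝟙ᵀu=8.183622  c=𝟙ᵀv=93.083686  D=ac−b²=27.931713
λ₁=(c·0.117−b)/D = (93.083686·0.117−8.183622)/27.931713 = 0.096921
λ₂=(a−b·0.117)/D = (1.019549−8.183622·0.117)/27.931713 = 0.002222
w* = 0.096921·u + 0.002222·v:
  w_0 = 0.096921·2.1314 + 0.002222·27.1754 = 0.2670  (Tesla)
  w_1 = 0.096921·0.5319 + 0.002222·9.5711 = 0.0728  (GE)
  w_2 = 0.096921·3.8578 + 0.002222·20.0540 = 0.4185  (Raytheon)
  w_3 = 0.096921·1.8831 + 0.002222·20.1773 = 0.2273  (Unilever)
  w_4 = 0.096921·-0.2206 + 0.002222·16.1059 = 0.0144  (Alcoa)
Σw_i=1.0000  μᵀw=0.1170
σ²=wᵀΣw=λ₁·μ_p+λ₂ = 0.096921·0.117 + 0.002222 = 0.013562 ≈ 0.0136


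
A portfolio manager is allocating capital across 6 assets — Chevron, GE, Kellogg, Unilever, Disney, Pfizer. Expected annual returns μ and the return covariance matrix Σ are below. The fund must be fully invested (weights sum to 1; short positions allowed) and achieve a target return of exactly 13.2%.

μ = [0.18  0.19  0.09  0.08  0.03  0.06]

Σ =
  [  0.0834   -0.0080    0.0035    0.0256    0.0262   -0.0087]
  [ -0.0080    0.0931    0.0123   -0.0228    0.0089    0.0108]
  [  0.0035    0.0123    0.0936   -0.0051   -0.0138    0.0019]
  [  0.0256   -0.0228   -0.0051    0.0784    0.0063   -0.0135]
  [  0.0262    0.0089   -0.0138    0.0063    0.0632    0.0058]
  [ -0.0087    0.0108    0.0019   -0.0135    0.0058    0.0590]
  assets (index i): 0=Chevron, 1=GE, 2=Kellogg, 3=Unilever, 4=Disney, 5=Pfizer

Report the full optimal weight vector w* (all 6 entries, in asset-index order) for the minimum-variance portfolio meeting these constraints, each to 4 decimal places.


u=Σ⁻¹μ = [2.4467  2.4519  0.4378  1.2714  -1.0360  1.3076]
v=Σ⁻¹𝟙 = [5.7906  10.7430  11.2303  16.9837  10.9910  18.2805]
a=μᵀu=1.094768  b=𝟙ᵀu=6.879442  c=𝟙ᵀv=74.018911  D=ac−b²=33.706804
λ₁=(c·0.132−b)/D = (74.018911·0.132−6.879442)/33.706804 = 0.085771
λ₂=(a−b·0.132)/D = (1.094768−6.879442·0.132)/33.706804 = 0.005538
w* = 0.085771·u + 0.005538·v:
  w_0 = 0.085771·2.4467 + 0.005538·5.7906 = 0.2419  (Chevron)
  w_1 = 0.085771·2.4519 + 0.005538·10.7430 = 0.2698  (GE)
  w_2 = 0.085771·0.4378 + 0.005538·11.2303 = 0.0998  (Kellogg)
  w_3 = 0.085771·1.2714 + 0.005538·16.9837 = 0.2031  (Unilever)
  w_4 = 0.085771·-1.0360 + 0.005538·10.9910 = -0.0280  (Disney)
  w_5 = 0.085771·1.3076 + 0.005538·18.2805 = 0.2134  (Pfizer)
Σw_i=1.0000  μᵀw=0.1320
σ²=wᵀΣw=λ₁·μ_p+λ₂ = 0.085771·0.132 + 0.005538 = 0.016860 ≈ 0.0169

0.2419  0.2698  0.0998  0.2031  -0.0280  0.2134


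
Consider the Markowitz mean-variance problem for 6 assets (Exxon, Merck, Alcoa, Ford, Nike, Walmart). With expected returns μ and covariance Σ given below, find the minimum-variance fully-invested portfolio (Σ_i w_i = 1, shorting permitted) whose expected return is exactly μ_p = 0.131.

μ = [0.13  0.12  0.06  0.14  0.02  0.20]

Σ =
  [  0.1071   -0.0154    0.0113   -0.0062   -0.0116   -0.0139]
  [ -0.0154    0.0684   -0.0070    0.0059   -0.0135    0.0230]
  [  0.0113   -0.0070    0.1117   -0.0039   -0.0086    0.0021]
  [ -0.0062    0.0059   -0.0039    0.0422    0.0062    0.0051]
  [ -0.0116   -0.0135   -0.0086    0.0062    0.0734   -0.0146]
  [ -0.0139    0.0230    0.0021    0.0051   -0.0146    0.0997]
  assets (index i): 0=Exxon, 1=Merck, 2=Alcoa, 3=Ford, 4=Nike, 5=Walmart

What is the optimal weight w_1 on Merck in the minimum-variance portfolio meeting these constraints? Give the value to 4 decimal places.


0.1512

u=Σ⁻¹μ = [1.9111  1.5502  0.5926  3.0526  1.0491  1.8998]
v=Σ⁻¹𝟙 = [15.5509  18.3179  10.6593  20.1459  20.9441  9.7844]
a=μᵀu=1.298344  b=𝟙ᵀu=10.055510  c=𝟙ᵀv=95.402519  D=ac−b²=22.751978
λ₁=(c·0.131−b)/D = (95.402519·0.131−10.055510)/22.751978 = 0.107341
λ₂=(a−b·0.131)/D = (1.298344−10.055510·0.131)/22.751978 = -0.000832
w* = 0.107341·u + -0.000832·v:
  w_0 = 0.107341·1.9111 + -0.000832·15.5509 = 0.1922  (Exxon)
  w_1 = 0.107341·1.5502 + -0.000832·18.3179 = 0.1512  (Merck)
  w_2 = 0.107341·0.5926 + -0.000832·10.6593 = 0.0547  (Alcoa)
  w_3 = 0.107341·3.0526 + -0.000832·20.1459 = 0.3109  (Ford)
  w_4 = 0.107341·1.0491 + -0.000832·20.9441 = 0.0952  (Nike)
  w_5 = 0.107341·1.8998 + -0.000832·9.7844 = 0.1958  (Walmart)
Σw_i=1.0000  μᵀw=0.1310
σ²=wᵀΣw=λ₁·μ_p+λ₂ = 0.107341·0.131 + -0.000832 = 0.013230 ≈ 0.0132


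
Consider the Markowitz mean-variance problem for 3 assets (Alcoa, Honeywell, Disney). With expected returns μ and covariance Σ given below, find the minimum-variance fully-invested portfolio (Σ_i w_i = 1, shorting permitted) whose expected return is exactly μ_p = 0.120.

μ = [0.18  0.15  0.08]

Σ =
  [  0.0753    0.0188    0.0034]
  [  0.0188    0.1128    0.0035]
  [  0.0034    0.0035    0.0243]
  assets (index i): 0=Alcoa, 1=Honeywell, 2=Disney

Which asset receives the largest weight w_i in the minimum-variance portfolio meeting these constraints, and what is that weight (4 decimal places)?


u=Σ⁻¹μ = [2.0355  0.9013  2.8776]
v=Σ⁻¹𝟙 = [10.0296  5.9871  38.8866]
a=μᵀu=0.731782  b=𝟙ᵀu=5.814316  c=𝟙ᵀv=54.903270  D=ac−b²=6.370976
λ₁=(c·0.120−b)/D = (54.903270·0.120−5.814316)/6.370976 = 0.121500
λ₂=(a−b·0.120)/D = (0.731782−5.814316·0.120)/6.370976 = 0.005347
w* = 0.121500·u + 0.005347·v:
  w_0 = 0.121500·2.0355 + 0.005347·10.0296 = 0.3009  (Alcoa)
  w_1 = 0.121500·0.9013 + 0.005347·5.9871 = 0.1415  (Honeywell)
  w_2 = 0.121500·2.8776 + 0.005347·38.8866 = 0.5575  (Disney)
Σw_i=1.0000  μᵀw=0.1200
σ²=wᵀΣw=λ₁·μ_p+λ₂ = 0.121500·0.120 + 0.005347 = 0.019927 ≈ 0.0199

Disney (0.5575)


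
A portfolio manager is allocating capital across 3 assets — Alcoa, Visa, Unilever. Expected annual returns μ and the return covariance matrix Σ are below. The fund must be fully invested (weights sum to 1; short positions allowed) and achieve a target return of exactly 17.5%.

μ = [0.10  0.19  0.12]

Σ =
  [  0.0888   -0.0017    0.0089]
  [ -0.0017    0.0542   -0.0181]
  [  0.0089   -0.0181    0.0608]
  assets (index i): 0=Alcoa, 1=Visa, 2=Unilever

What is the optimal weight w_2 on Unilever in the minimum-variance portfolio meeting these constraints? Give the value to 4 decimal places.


0.3067

u=Σ⁻¹μ = [0.8921  4.6070  3.2146]
v=Σ⁻¹𝟙 = [9.4694  26.4016  22.9209]
a=μᵀu=1.350300  b=𝟙ᵀu=8.713755  c=𝟙ᵀv=58.791939  D=ac−b²=3.457196
λ₁=(c·0.175−b)/D = (58.791939·0.175−8.713755)/3.457196 = 0.455523
λ₂=(a−b·0.175)/D = (1.350300−8.713755·0.175)/3.457196 = -0.050506
w* = 0.455523·u + -0.050506·v:
  w_0 = 0.455523·0.8921 + -0.050506·9.4694 = -0.0719  (Alcoa)
  w_1 = 0.455523·4.6070 + -0.050506·26.4016 = 0.7652  (Visa)
  w_2 = 0.455523·3.2146 + -0.050506·22.9209 = 0.3067  (Unilever)
Σw_i=1.0000  μᵀw=0.1750
σ²=wᵀΣw=λ₁·μ_p+λ₂ = 0.455523·0.175 + -0.050506 = 0.029211 ≈ 0.0292


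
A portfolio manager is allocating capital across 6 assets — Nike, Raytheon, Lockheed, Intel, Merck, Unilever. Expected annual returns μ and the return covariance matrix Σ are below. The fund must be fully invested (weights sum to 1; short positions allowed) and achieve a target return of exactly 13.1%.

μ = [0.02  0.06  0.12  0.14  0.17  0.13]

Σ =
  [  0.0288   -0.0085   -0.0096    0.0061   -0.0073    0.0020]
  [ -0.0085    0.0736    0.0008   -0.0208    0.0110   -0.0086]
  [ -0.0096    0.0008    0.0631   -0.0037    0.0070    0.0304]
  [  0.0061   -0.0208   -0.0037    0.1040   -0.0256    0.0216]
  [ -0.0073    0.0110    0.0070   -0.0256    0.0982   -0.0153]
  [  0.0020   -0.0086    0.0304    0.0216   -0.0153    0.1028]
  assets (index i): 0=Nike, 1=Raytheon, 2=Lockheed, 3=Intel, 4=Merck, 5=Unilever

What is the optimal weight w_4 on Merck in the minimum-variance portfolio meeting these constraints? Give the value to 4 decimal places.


g=Σ⁻¹μ = [1.7238  1.3060  1.6410  1.9512  2.2257  0.7763]
h=Σ⁻¹𝟙 = [48.1111  21.3210  20.4333  14.5494  14.2686  3.5993]
a=μᵀg=1.062207  b=𝟙ᵀg=9.623969  c=𝟙ᵀh=122.282701  D=ac−b²=37.268807
λ₁=(c·0.131−b)/D = (122.282701·0.131−9.623969)/37.268807 = 0.171593
λ₂=(a−b·0.131)/D = (1.062207−9.623969·0.131)/37.268807 = -0.005327
w* = 0.171593·g + -0.005327·h:
  w_0 = 0.171593·1.7238 + -0.005327·48.1111 = 0.0395  (Nike)
  w_1 = 0.171593·1.3060 + -0.005327·21.3210 = 0.1105  (Raytheon)
  w_2 = 0.171593·1.6410 + -0.005327·20.4333 = 0.1727  (Lockheed)
  w_3 = 0.171593·1.9512 + -0.005327·14.5494 = 0.2573  (Intel)
  w_4 = 0.171593·2.2257 + -0.005327·14.2686 = 0.3059  (Merck)
  w_5 = 0.171593·0.7763 + -0.005327·3.5993 = 0.1140  (Unilever)
Σw_i=1.0000  μᵀw=0.1310
σ²=wᵀΣw=λ₁·μ_p+λ₂ = 0.171593·0.131 + -0.005327 = 0.017152 ≈ 0.0172

0.3059


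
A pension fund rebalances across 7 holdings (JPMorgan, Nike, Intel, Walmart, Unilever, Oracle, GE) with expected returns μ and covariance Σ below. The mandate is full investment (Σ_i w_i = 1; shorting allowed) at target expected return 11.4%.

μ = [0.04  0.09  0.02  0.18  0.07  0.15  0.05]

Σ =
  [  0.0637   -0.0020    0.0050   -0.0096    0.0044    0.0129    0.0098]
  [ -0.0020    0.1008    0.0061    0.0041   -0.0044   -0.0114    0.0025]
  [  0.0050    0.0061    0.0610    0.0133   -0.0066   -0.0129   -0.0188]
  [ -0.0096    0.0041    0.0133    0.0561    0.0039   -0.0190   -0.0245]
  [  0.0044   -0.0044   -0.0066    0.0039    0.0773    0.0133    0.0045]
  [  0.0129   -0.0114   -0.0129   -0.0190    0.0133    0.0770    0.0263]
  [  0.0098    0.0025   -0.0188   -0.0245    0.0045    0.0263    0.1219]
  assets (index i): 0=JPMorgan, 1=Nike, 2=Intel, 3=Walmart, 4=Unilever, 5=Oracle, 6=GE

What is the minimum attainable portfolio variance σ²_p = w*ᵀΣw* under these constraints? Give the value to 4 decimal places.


0.0106

u=Σ⁻¹μ = [0.6476  1.0391  0.0096  4.4640  0.1762  2.8568  0.6126]
v=Σ⁻¹𝟙 = [12.9106  10.1148  16.6289  24.7496  9.5894  15.8992  10.7127]
a=μᵀu=1.394631  b=𝟙ᵀu=9.806029  c=𝟙ᵀv=100.605184  D=ac−b²=44.148937
λ₁=(c·0.114−b)/D = (100.605184·0.114−9.806029)/44.148937 = 0.037667
λ₂=(a−b·0.114)/D = (1.394631−9.806029·0.114)/44.148937 = 0.006268
w* = 0.037667·u + 0.006268·v:
  w_0 = 0.037667·0.6476 + 0.006268·12.9106 = 0.1053  (JPMorgan)
  w_1 = 0.037667·1.0391 + 0.006268·10.1148 = 0.1025  (Nike)
  w_2 = 0.037667·0.0096 + 0.006268·16.6289 = 0.1046  (Intel)
  w_3 = 0.037667·4.4640 + 0.006268·24.7496 = 0.3233  (Walmart)
  w_4 = 0.037667·0.1762 + 0.006268·9.5894 = 0.0667  (Unilever)
  w_5 = 0.037667·2.8568 + 0.006268·15.8992 = 0.2073  (Oracle)
  w_6 = 0.037667·0.6126 + 0.006268·10.7127 = 0.0902  (GE)
Σw_i=1.0000  μᵀw=0.1140
σ²=wᵀΣw=λ₁·μ_p+λ₂ = 0.037667·0.114 + 0.006268 = 0.010562 ≈ 0.0106


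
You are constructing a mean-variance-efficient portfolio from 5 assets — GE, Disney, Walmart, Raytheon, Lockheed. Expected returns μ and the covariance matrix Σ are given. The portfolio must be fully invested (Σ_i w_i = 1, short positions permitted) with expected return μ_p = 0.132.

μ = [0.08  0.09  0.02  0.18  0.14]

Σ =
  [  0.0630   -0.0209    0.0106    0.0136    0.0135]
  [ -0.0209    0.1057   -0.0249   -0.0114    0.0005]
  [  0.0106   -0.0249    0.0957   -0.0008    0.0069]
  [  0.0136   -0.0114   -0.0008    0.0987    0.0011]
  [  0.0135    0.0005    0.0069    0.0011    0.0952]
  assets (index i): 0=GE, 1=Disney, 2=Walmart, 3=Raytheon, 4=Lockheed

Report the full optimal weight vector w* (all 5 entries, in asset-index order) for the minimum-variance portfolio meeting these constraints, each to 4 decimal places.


p=Σ⁻¹μ = [0.9780  1.3229  0.3681  1.8305  1.2771]
q=Σ⁻¹𝟙 = [15.5604  16.5403  12.5944  9.9201  7.1833]
a=μᵀp=0.712952  b=𝟙ᵀp=5.776624  c=𝟙ᵀq=61.798480  D=ac−b²=10.689944
λ₁=(c·0.132−b)/D = (61.798480·0.132−5.776624)/10.689944 = 0.222712
λ₂=(a−b·0.132)/D = (0.712952−5.776624·0.132)/10.689944 = -0.004636
w* = 0.222712·p + -0.004636·q:
  w_0 = 0.222712·0.9780 + -0.004636·15.5604 = 0.1457  (GE)
  w_1 = 0.222712·1.3229 + -0.004636·16.5403 = 0.2179  (Disney)
  w_2 = 0.222712·0.3681 + -0.004636·12.5944 = 0.0236  (Walmart)
  w_3 = 0.222712·1.8305 + -0.004636·9.9201 = 0.3617  (Raytheon)
  w_4 = 0.222712·1.2771 + -0.004636·7.1833 = 0.2511  (Lockheed)
Σw_i=1.0000  μᵀw=0.1320
σ²=wᵀΣw=λ₁·μ_p+λ₂ = 0.222712·0.132 + -0.004636 = 0.024762 ≈ 0.0248

0.1457  0.2179  0.0236  0.3617  0.2511


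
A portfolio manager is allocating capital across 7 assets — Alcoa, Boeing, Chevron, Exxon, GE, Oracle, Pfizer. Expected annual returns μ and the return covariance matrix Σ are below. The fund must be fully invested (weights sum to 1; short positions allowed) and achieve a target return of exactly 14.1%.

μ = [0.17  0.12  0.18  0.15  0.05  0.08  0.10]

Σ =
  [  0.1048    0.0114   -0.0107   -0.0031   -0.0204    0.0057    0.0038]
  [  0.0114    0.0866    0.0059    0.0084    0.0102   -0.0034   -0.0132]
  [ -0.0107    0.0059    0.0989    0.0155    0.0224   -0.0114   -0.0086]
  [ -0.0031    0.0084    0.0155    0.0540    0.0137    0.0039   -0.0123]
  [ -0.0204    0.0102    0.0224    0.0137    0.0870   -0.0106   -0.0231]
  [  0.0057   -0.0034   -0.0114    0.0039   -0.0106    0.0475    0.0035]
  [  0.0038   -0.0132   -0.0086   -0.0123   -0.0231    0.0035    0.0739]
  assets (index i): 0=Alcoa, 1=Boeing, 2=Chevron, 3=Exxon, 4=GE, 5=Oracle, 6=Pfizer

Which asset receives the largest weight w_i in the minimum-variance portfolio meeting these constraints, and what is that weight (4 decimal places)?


p=Σ⁻¹μ = [1.7349  1.1212  1.7860  2.3578  0.8344  1.8125  2.2395]
q=Σ⁻¹𝟙 = [10.9924  10.4563  9.3097  13.9100  17.1137  23.7385  22.4581]
a=μᵀp=1.515296  b=𝟙ᵀp=11.886282  c=𝟙ᵀq=107.978690  D=ac−b²=22.335946
λ₁=(c·0.141−b)/D = (107.978690·0.141−11.886282)/22.335946 = 0.149477
λ₂=(a−b·0.141)/D = (1.515296−11.886282·0.141)/22.335946 = -0.007193
w* = 0.149477·p + -0.007193·q:
  w_0 = 0.149477·1.7349 + -0.007193·10.9924 = 0.1803  (Alcoa)
  w_1 = 0.149477·1.1212 + -0.007193·10.4563 = 0.0924  (Boeing)
  w_2 = 0.149477·1.7860 + -0.007193·9.3097 = 0.2000  (Chevron)
  w_3 = 0.149477·2.3578 + -0.007193·13.9100 = 0.2524  (Exxon)
  w_4 = 0.149477·0.8344 + -0.007193·17.1137 = 0.0016  (GE)
  w_5 = 0.149477·1.8125 + -0.007193·23.7385 = 0.1002  (Oracle)
  w_6 = 0.149477·2.2395 + -0.007193·22.4581 = 0.1732  (Pfizer)
Σw_i=1.0000  μᵀw=0.1410
σ²=wᵀΣw=λ₁·μ_p+λ₂ = 0.149477·0.141 + -0.007193 = 0.013883 ≈ 0.0139

Exxon (0.2524)


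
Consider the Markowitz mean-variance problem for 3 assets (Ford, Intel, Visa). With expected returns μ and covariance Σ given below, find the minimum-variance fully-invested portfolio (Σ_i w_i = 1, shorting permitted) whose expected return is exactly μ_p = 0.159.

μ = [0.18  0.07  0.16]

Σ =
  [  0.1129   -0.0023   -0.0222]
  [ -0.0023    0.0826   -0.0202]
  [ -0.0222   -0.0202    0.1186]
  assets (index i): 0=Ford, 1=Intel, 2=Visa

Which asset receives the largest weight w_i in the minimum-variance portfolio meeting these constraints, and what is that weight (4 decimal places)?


Ford (0.4724)

x=Σ⁻¹μ = [2.0080  1.3828  1.9605]
y=Σ⁻¹𝟙 = [11.7946  15.6904  13.3119]
a=μᵀx=0.771908  b=𝟙ᵀx=5.351255  c=𝟙ᵀy=40.796867  D=ac−b²=2.855513
λ₁=(c·0.159−b)/D = (40.796867·0.159−5.351255)/2.855513 = 0.397633
λ₂=(a−b·0.159)/D = (0.771908−5.351255·0.159)/2.855513 = -0.027645
w* = 0.397633·x + -0.027645·y:
  w_0 = 0.397633·2.0080 + -0.027645·11.7946 = 0.4724  (Ford)
  w_1 = 0.397633·1.3828 + -0.027645·15.6904 = 0.1161  (Intel)
  w_2 = 0.397633·1.9605 + -0.027645·13.3119 = 0.4115  (Visa)
Σw_i=1.0000  μᵀw=0.1590
σ²=wᵀΣw=λ₁·μ_p+λ₂ = 0.397633·0.159 + -0.027645 = 0.035579 ≈ 0.0356


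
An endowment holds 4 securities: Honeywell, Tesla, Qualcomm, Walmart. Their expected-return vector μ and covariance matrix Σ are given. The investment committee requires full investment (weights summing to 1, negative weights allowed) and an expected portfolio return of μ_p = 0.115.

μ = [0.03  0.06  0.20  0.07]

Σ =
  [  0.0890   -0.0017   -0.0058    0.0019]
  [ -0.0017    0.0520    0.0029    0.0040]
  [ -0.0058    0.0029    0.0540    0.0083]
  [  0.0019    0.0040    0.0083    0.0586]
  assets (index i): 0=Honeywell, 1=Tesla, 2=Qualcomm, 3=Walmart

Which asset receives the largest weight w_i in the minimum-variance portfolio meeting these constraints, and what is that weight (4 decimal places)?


u=Σ⁻¹μ = [0.5781  0.9245  3.6240  0.5994]
v=Σ⁻¹𝟙 = [12.3958  17.6891  16.8921  13.0629]
a=μᵀu=0.839576  b=𝟙ᵀu=5.726051  c=𝟙ᵀv=60.039962  D=ac−b²=17.620458
λ₁=(c·0.115−b)/D = (60.039962·0.115−5.726051)/17.620458 = 0.066885
λ₂=(a−b·0.115)/D = (0.839576−5.726051·0.115)/17.620458 = 0.010277
w* = 0.066885·u + 0.010277·v:
  w_0 = 0.066885·0.5781 + 0.010277·12.3958 = 0.1661  (Honeywell)
  w_1 = 0.066885·0.9245 + 0.010277·17.6891 = 0.2436  (Tesla)
  w_2 = 0.066885·3.6240 + 0.010277·16.8921 = 0.4160  (Qualcomm)
  w_3 = 0.066885·0.5994 + 0.010277·13.0629 = 0.1743  (Walmart)
Σw_i=1.0000  μᵀw=0.1150
σ²=wᵀΣw=λ₁·μ_p+λ₂ = 0.066885·0.115 + 0.010277 = 0.017968 ≈ 0.0180

Qualcomm (0.4160)
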